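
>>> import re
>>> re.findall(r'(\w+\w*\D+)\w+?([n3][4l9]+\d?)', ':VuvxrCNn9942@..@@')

[('VuvxrC', 'n9942')]

The pattern matches one or more of a word character, then zero or more of a word character, then one or more of a non-digit (captured); then one or more of a word character (lazy); then one of [n3], then one or more of one of [4l9], then optionally a digit (captured).
Scanning left to right: at [1:13] match 'VuvxrCNn9942', groups = ('VuvxrC', 'n9942').
2 groups means the one result is a tuple of 2 captured strings — 1 here.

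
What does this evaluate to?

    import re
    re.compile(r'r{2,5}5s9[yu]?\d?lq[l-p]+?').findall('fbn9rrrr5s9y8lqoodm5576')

The pattern matches 2 to 5 of a literal 'r', then the literal '5s9'; then optionally one of [yu], then optionally a digit; then the literal 'lq', then one or more of a character in [l-p] (lazy).
A `+?`/`*?`/`{m,n}?` starts at its minimum and grows only as far as needed for what follows to match.
Matches: at [4:16] → 'rrrr5s9y8lqo'.
No capturing groups, so `findall` returns the 1 full match string.

['rrrr5s9y8lqo']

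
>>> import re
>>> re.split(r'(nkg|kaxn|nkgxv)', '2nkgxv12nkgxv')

['2', 'nkg', 'xv12', 'nkg', 'xv']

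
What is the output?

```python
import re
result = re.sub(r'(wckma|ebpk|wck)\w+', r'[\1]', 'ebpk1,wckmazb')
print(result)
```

The regex engine tests alternatives in the order written; an earlier branch that matches wins even if a later one would match more.
Matches: at [0:5] → 'ebpk1'; at [6:13] → 'wckmazb'.
Each match is replaced using the text its own group 1 captured.

[ebpk],[wckma]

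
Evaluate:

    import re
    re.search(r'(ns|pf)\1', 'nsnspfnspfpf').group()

After group 1 captures some text, `\1` only succeeds where that same text appears again.
The match spans [0:4] → 'nsns'.

'nsns'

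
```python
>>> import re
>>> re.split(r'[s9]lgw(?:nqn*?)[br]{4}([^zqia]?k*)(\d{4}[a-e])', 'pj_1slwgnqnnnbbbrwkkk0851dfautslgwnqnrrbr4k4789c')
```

['pj_1slwgnqnnnbbbrwkkk0851dfaut', '4k', '4789c', '']

The pattern matches one of [s9], then the literal 'lgw'; then the literal 'nq', then zero or more of a literal 'n' (lazy) (non-capturing group); then exactly 4 of one of [br]; then optionally any character except [zqia], then zero or more of the literal 'k' (captured); then exactly 4 of a digit, then a character in [a-e] (captured).
Matches to split on: at [30:48] → 'slgwnqnrrbr4k4789c'.
The group in the pattern means `split` returns the separators' captures alongside the pieces.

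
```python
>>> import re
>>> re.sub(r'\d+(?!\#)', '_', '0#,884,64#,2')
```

Because the assertion is negative and zero-width, positions next to the forbidden text are skipped.
Matches: at [3:6] → '884'; at [7:8] → '6'; at [11:12] → '2'.
Each match is replaced by '_'.

'0#,_,_4#,_'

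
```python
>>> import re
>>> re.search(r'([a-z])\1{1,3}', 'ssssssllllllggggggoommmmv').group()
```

'ssss'

After group 1 captures some text, `\1` only succeeds where that same text appears again.
`search` walks the string left to right and returns the first match it finds.
The match spans [0:4] → 'ssss'.
Captured: group 1 = 's'.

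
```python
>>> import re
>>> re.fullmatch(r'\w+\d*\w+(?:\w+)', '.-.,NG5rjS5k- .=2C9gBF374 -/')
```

None

This matches one or more of a word character, then zero or more of a digit; then one or more of a word character; then one or more of a word character (non-capturing group).
For `fullmatch`, every character of the input must be accounted for by the pattern.
Here the pattern can't cover the whole string, so the call returns None.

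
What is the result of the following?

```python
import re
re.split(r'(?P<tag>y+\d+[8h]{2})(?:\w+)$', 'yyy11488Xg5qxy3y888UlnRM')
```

['', 'yyy11488', '']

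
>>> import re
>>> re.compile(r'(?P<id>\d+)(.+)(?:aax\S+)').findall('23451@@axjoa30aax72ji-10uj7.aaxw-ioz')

The pattern matches one or more of a digit (captured as 'id'); then one or more of any character (captured); then the literal 'aax', then one or more of a non-whitespace character (non-capturing group).
Matches: at [0:36] match '23451@@axjoa30aax72ji-10uj7.aaxw-ioz', groups = ('23451', '@@axjoa30aax72ji-10uj7.').
With 2 capturing groups, `findall` returns a 2-tuple per match.

[('23451', '@@axjoa30aax72ji-10uj7.')]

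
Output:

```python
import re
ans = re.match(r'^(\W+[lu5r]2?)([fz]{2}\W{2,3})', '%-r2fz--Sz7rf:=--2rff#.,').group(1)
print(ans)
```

Pattern: anchored at the start of the string; then one or more of a non-word character, then one of [lu5r], then optionally a literal '2' (captured); then exactly 2 of one of [fz], then 2 to 3 of a non-word character (captured).
With `match`, the pattern is implicitly anchored at the beginning.
The match spans [0:8] → '%-r2fz--'.
Captured: group 1 = '%-r2', group 2 = 'fz--'.

%-r2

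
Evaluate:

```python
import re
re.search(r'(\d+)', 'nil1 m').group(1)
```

'1'

The match spans [3:4] → '1'.
Captured: group 1 = '1'.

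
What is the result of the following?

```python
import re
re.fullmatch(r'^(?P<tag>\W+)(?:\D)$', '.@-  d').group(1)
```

The match spans [0:6] → '.@-  d'.
Captured: group 1 = '.@-  '.

'.@-  '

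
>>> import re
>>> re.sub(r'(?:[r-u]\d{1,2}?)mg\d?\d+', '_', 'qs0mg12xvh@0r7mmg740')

'q_xvh@0r7mmg740'

Pattern: a character in [r-u], then 1 to 2 of a digit (lazy) (non-capturing group); then the literal 'mg', then optionally a digit, then one or more of a digit.
Matches: at [1:7] → 's0mg12'.
Every occurrence is swapped for '_'.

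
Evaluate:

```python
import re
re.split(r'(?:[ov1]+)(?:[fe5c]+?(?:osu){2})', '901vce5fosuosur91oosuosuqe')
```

The pattern matches one or more of one of [ov1] (non-capturing group); then one or more of one of [fe5c] (lazy), then the literal 'osu' repeated 2 times (non-capturing group).
Matches to split on: at [2:14] → '1vce5fosuosu'.
The string is cut at each match, leaving 2 pieces.

['90', 'r91oosuosuqe']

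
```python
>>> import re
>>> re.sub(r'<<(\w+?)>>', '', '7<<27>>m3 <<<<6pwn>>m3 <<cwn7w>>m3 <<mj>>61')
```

'7m3 <<m3 m3 61'

Every occurrence is swapped for ''.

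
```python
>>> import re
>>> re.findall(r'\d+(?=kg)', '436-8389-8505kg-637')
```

Lookahead/lookbehind check context without consuming it, so the matched span excludes the asserted characters.
Matches: at [9:13] → '8505'.
No capturing groups, so `findall` returns the 1 full match string.

['8505']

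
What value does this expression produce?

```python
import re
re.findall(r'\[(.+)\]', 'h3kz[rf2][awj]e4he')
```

With a single group, `findall` returns only what that group captured — 1 item.

['rf2][awj']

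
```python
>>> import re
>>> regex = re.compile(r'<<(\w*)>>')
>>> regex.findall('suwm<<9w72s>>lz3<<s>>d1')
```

['9w72s', 's']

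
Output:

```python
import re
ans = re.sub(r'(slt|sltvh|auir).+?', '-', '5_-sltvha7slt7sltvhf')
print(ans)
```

5_--ha7--hf

`|` is ordered: at each position the engine commits to the first alternative that works.
Matches: at [3:7] → 'sltv'; at [10:14] → 'slt7'; at [14:18] → 'sltv'.
`sub` substitutes '-' at each match site.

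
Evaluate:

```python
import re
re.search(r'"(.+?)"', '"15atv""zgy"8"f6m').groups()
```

Because the quantifier is non-greedy, it stops expanding at the earliest point where the rest of the pattern can succeed.
Unlike `match`, `search` isn't anchored — it looks for the pattern anywhere in the string.
The match spans [0:7] → '"15atv"'.
Captured: group 1 = '15atv'.

('15atv',)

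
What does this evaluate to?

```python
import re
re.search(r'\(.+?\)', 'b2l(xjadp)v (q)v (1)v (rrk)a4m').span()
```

(3, 10)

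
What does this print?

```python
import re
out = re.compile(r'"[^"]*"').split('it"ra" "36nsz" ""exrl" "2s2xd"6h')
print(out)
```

Matches to split on: at [2:6] → '"ra"'; at [7:14] → '"36nsz"'; at [15:17] → '""'; at [21:24] → '" "'.
Splitting on the pattern gives 5 pieces.

['it', ' ', ' ', 'exrl', '2s2xd"6h']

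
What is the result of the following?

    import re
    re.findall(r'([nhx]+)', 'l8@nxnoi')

['nxn']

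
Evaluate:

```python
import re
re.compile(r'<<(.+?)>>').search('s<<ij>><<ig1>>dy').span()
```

(1, 7)

`re.search` tries every starting position until one works.
The match spans [1:7] → '<<ij>>'.
Captured: group 1 = 'ij'.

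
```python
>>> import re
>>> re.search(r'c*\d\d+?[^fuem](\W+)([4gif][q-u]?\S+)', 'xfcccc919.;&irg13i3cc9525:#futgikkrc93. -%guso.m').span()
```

The pattern matches zero or more of the literal 'c', then a digit; then one or more of a digit (lazy), then any character except [fuem]; then one or more of a non-word character (captured); then one of [4gif], then optionally a character in [q-u], then one or more of a non-whitespace character (captured).
Unlike `match`, `search` isn't anchored — it looks for the pattern anywhere in the string.
The match spans [2:39] → 'cccc919.;&irg13i3cc9525:#futgikkrc93.'.
Captured: group 1 = '.;&', group 2 = 'irg13i3cc9525:#futgikkrc93.'.

(2, 39)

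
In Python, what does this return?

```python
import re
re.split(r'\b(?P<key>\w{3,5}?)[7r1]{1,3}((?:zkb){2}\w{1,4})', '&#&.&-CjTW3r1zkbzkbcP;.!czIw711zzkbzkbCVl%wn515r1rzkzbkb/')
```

['&#&.&-', 'CjTW3', 'zkbzkbcP', ';.!czIw711zzkbzkbCVl%wn515r1rzkzbkb/']

`re.split` interleaves the captured-group text with the surrounding fragments.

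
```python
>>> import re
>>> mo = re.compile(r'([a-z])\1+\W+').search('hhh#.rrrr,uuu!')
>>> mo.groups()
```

('h',)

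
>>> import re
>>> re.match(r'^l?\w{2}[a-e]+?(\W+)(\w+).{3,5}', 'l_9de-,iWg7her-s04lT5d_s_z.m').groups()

('-,', 'iWg7her')

This matches anchored at the start of the string; then optionally the literal 'l', then exactly 2 of a word character, then one or more of a character in [a-e] (lazy); then one or more of a non-word character (captured); then one or more of a word character (captured); then 3 to 5 of any character.
With `match`, the pattern is implicitly anchored at the beginning.
The match spans [0:19] → 'l_9de-,iWg7her-s04l'.
Captured: group 1 = '-,', group 2 = 'iWg7her'.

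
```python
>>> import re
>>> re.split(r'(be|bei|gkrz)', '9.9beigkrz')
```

The regex engine tests alternatives in the order written; an earlier branch that matches wins even if a later one would match more.
Matches to split on: at [3:5] → 'be'; at [6:10] → 'gkrz'.
Because the pattern has a capturing group, `split` also inserts each captured text between the pieces.

['9.9', 'be', 'i', 'gkrz', '']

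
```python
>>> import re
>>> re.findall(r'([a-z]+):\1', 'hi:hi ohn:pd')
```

['hi']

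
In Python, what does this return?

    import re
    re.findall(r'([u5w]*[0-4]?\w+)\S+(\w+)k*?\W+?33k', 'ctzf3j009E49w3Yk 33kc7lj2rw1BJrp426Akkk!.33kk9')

[('ctzf3j009E49w3', 'k'), ('c7lj2rw1BJrp426Ak', 'k')]

With 2 capturing groups, `findall` returns a 2-tuple per match.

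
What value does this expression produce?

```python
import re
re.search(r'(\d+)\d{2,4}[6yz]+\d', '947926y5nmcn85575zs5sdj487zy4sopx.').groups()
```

The pattern matches one or more of a digit (captured); then 2 to 4 of a digit, then one or more of one of [6yz], then a digit.
`re.search` scans for the first position where the pattern succeeds.
The match spans [0:8] → '947926y5'.
Captured: group 1 = '9479'.

('9479',)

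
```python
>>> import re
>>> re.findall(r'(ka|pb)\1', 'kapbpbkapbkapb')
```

After group 1 captures some text, `\1` only succeeds where that same text appears again.
Because there's exactly one group, `findall` drops the full match and keeps group 1 from the one hit.

['pb']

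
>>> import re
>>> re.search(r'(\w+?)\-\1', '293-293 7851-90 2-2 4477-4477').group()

'293-293'

`\1` is not a pattern — it's the concrete string captured by group 1, re-applied verbatim.
`search` walks the string left to right and returns the first match it finds.
The match spans [0:7] → '293-293'.
Captured: group 1 = '293'.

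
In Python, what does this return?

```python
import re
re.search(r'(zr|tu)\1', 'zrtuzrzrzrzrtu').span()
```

After group 1 captures some text, `\1` only succeeds where that same text appears again.
The match spans [4:8] → 'zrzr'.

(4, 8)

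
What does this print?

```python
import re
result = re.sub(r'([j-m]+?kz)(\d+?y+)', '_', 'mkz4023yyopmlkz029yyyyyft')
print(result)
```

_op_ft

Pattern: one or more of a character in [j-m] (lazy), then the literal 'kz' (captured); then one or more of a digit (lazy), then one or more of a literal 'y' (captured).
Matches: at [0:9] → 'mkz4023yy'; at [11:23] → 'mlkz029yyyyy'.
`sub` substitutes '_' at each match site.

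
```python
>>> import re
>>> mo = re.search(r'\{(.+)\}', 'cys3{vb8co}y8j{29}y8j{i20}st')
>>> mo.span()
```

(4, 26)

`re.search` scans for the first position where the pattern succeeds.
The match spans [4:26] → '{vb8co}y8j{29}y8j{i20}'.
Captured: group 1 = 'vb8co}y8j{29}y8j{i20'.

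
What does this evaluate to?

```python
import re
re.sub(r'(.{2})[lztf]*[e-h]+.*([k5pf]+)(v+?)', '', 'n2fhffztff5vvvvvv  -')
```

Pattern: exactly 2 of any character (captured); then zero or more of one of [lztf], then one or more of a character in [e-h]; then zero or more of any character; then one or more of one of [k5pf] (captured); then one or more of a literal 'v' (lazy) (captured).
Matches: at [0:12] → 'n2fhffztff5v'.
Every occurrence is swapped for ''.

'vvvvv  -'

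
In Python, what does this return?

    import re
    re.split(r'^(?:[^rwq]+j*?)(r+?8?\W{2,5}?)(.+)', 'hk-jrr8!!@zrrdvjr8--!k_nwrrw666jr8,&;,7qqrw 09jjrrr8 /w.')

['', 'rr8!!', '@zrrdvjr8--!k_nwrrw666jr8,&;,7qqrw 09jjrrr8 /w.', '']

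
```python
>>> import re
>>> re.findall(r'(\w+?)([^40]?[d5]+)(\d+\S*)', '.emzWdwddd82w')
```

Because the quantifier is non-greedy, it stops expanding at the earliest point where the rest of the pattern can succeed.
3 groups means the one result is a tuple of 3 captured strings — 1 here.

[('emzWd', 'wddd', '82w')]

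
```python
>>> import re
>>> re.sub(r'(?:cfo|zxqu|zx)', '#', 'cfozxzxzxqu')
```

'####'

Alternation tries branches left to right and keeps the first one that lets the overall match succeed at that position.
Matches: at [0:3] → 'cfo'; at [3:5] → 'zx'; at [5:7] → 'zx'; at [7:11] → 'zxqu'.
Every occurrence is swapped for '#'.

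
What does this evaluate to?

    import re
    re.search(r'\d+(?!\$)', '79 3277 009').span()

(0, 2)

Because the assertion is negative and zero-width, positions next to the forbidden text are skipped.
The match spans [0:2] → '79'.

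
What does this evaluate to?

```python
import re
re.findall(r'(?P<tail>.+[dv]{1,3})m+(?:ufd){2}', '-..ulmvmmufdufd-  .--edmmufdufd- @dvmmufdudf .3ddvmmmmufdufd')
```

['-..ulmvmmufdufd-  .--edmmufdufd- @dvmmufdudf .3ddv']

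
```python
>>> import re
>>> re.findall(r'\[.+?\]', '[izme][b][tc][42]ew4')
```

['[izme]', '[b]', '[tc]', '[42]']

A non-greedy quantifier consumes as few characters as it can — just enough that the remainder of the pattern still matches from where it stops; whatever follows it matches normally.
With no groups in the pattern, `findall` gives back each whole match — 4 here.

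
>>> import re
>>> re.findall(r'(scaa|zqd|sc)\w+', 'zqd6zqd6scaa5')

Matches: at [0:13] match 'zqd6zqd6scaa5', group 1 = 'zqd'.
Because there's exactly one group, `findall` drops the full match and keeps group 1 from the one hit.

['zqd']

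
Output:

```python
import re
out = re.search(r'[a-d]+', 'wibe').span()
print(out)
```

(2, 3)

This matches one or more of a character in [a-d].
Unlike `match`, `search` isn't anchored — it looks for the pattern anywhere in the string.
The match spans [2:3] → 'b'.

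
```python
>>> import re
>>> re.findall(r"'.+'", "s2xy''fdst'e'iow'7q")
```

Scanning left to right: at [4:17] → "''fdst'e'iow'".
No capturing groups, so `findall` returns the 1 full match string.

["''fdst'e'iow'"]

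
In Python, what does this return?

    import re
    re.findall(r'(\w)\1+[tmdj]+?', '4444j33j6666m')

`\1` is not a pattern — it's the concrete string captured by group 1, re-applied verbatim.
Because there's exactly one group, `findall` drops the full match and keeps group 1 from each hit.

['4', '3', '6']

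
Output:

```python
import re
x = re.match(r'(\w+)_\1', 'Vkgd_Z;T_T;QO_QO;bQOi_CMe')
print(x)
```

`match` is anchored at position 0; if the pattern doesn't fit there, it returns None.
Here the string doesn't start with a match, so the call returns None.

None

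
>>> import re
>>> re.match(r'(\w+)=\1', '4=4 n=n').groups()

After group 1 captures some text, `\1` only succeeds where that same text appears again.
`re.match` only tries the pattern at the start of the string.
The match spans [0:3] → '4=4'.
Captured: group 1 = '4'.

('4',)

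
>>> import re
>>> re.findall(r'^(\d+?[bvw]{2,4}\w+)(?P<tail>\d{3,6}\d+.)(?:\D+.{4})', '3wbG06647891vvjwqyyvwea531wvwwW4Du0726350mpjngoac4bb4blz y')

With 2 capturing groups, `findall` returns a 2-tuple per match.

[('3wbG06647891vvjwqyyvwea531wvwwW4Du072', '6350m')]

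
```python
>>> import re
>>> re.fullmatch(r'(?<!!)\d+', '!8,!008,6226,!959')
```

None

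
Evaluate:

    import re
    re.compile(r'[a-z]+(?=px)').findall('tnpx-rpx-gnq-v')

The `(?=…)`/`(?<=…)` assertion just peeks at neighbouring text; it doesn't advance the match position.
With no groups in the pattern, `findall` gives back each whole match — 2 here.

['tn', 'r']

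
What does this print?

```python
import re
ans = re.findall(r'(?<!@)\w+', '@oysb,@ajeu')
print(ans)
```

A negative assertion filters positions out without eating any characters.
No capturing groups, so `findall` returns the 2 full match strings.

['ysb', 'jeu']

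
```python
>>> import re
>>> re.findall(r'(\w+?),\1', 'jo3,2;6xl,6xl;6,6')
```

['6xl', '6']

After group 1 captures some text, `\1` only succeeds where that same text appears again.
One capturing group, so `findall` returns just the captured substring from each match — 2 in all.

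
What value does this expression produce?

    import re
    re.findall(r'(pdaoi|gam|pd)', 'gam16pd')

Scanning left to right: at [0:3] match 'gam', group 1 = 'gam'; at [5:7] match 'pd', group 1 = 'pd'.
`findall` collects group 1 from each match (2 total).

['gam', 'pd']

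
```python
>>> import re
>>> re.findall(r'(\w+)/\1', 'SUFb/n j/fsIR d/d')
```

After group 1 captures some text, `\1` only succeeds where that same text appears again.
With a single group, `findall` returns only what that group captured — 1 item.

['d']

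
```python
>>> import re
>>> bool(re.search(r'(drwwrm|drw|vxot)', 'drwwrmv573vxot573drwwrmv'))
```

Unlike `match`, `search` isn't anchored — it looks for the pattern anywhere in the string.
The match spans [0:6] → 'drwwrm'.
Captured: group 1 = 'drwwrm'.

True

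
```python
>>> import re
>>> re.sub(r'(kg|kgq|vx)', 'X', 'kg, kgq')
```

'X, Xq'

Alternation isn't longest-match — the leftmost alternative that fits at this position is chosen.
Each match is replaced by 'X'.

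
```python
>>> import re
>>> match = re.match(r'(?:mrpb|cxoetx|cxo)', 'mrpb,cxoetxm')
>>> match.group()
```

'mrpb'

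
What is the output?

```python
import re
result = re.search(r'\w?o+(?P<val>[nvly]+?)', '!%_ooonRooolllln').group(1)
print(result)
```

n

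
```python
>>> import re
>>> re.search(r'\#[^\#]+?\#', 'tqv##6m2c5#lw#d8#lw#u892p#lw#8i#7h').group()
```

'#6m2c5#'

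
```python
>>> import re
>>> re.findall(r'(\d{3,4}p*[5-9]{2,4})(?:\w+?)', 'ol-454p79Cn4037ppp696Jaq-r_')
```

The pattern matches 3 to 4 of a digit, then zero or more of the literal 'p', then 2 to 4 of a character in [5-9] (captured); then one or more of a word character (lazy) (non-capturing group).
One capturing group, so `findall` returns just the captured substring from each match — 2 in all.

['454p79', '4037ppp696']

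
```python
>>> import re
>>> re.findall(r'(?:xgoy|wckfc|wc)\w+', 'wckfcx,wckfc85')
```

With no groups in the pattern, `findall` gives back each whole match — 2 here.

['wckfcx', 'wckfc85']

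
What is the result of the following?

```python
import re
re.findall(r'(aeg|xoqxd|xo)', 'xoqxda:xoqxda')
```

['xoqxd', 'xoqxd']

Branches in `(...|...)` are attempted left-to-right; the first branch that allows the whole pattern to succeed is taken.
`findall` collects group 1 from each match (2 total).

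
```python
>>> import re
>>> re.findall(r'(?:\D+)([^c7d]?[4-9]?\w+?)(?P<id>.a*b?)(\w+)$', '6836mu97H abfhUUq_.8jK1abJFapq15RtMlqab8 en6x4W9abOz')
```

[('8jK1abJFapq15RtMlqab8', ' ', 'en6x4W9abOz')]

This matches one or more of a non-digit (non-capturing group); then optionally any character except [c7d], then optionally a character in [4-9], then one or more of a word character (lazy) (captured); then any character, then zero or more of the literal 'a', then optionally a literal 'b' (captured as 'id'); then one or more of a word character (captured); then anchored at the end.
Multiple groups make `findall` return tuples — one 3-tuple for the one match.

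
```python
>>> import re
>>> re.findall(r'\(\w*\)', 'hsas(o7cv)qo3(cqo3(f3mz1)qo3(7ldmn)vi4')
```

['(o7cv)', '(f3mz1)', '(7ldmn)']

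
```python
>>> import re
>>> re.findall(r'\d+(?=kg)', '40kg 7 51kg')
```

The positive lookaround only admits positions where the adjacent text matches; those characters stay outside the span.
With no groups in the pattern, `findall` gives back each whole match — 2 here.

['40', '51']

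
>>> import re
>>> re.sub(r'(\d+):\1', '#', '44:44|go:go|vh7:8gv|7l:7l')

`\1` is not a pattern — it's the concrete string captured by group 1, re-applied verbatim.
`sub` substitutes '#' at each match site.

'#|go:go|vh7:8gv|7l:7l'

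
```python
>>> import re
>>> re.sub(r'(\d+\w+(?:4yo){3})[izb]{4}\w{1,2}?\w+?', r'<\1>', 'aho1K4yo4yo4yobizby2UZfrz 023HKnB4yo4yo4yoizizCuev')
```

'aho<1K4yo4yo4yo>UZfrz <023HKnB4yo4yo4yo>ev'

Pattern: one or more of a digit, then one or more of a word character, then the literal '4yo' repeated 3 times (captured); then exactly 4 of one of [izb], then 1 to 2 of a word character (lazy), then one or more of a word character (lazy).
Because the quantifier is non-greedy, it stops expanding at the earliest point where the rest of the pattern can succeed.
Matches: at [3:20] → '1K4yo4yo4yobizby2'; at [26:48] → '023HKnB4yo4yo4yoizizCu'.
`\1` in the replacement pulls in group 1's text for each match.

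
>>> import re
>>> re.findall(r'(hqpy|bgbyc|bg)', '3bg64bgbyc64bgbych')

['bg', 'bgbyc', 'bgbyc']

`|` is ordered: at each position the engine commits to the first alternative that works.
Scanning left to right: at [1:3] match 'bg', group 1 = 'bg'; at [5:10] match 'bgbyc', group 1 = 'bgbyc'; at [12:17] match 'bgbyc', group 1 = 'bgbyc'.
One capturing group, so `findall` returns just the captured substring from each match — 3 in all.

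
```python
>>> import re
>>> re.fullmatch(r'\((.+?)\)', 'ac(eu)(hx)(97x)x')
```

For `fullmatch`, every character of the input must be accounted for by the pattern.
Here the pattern can't cover the whole string, so the call returns None.

None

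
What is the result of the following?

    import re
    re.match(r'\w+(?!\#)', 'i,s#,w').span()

(0, 1)

`(?!…)`/`(?<!…)` only lets a position through if the neighbouring text does NOT match; no characters are consumed.
`re.match` only tries the pattern at the start of the string.
The match spans [0:1] → 'i'.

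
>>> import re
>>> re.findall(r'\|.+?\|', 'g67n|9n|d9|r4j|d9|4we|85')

With the lazy modifier that quantifier settles for the fewest repetitions that let the rest of the pattern succeed (the atoms after it are unaffected and can still be greedy).
Walking the string: at [4:8] → '|9n|'; at [10:15] → '|r4j|'; at [17:22] → '|4we|'.
With no groups in the pattern, `findall` gives back each whole match — 3 here.

['|9n|', '|r4j|', '|4we|']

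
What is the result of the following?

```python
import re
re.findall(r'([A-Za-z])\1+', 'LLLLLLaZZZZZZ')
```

After group 1 captures some text, `\1` only succeeds where that same text appears again.
Matches: at [0:6] match 'LLLLLL', group 1 = 'L'; at [7:13] match 'ZZZZZZ', group 1 = 'Z'.
`findall` collects group 1 from each match (2 total).

['L', 'Z']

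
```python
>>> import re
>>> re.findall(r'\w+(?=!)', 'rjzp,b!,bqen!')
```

['b', 'bqen']

Lookahead/lookbehind check context without consuming it, so the matched span excludes the asserted characters.
Matches: at [5:6] → 'b'; at [8:12] → 'bqen'.
Since nothing is captured, `findall` lists the 2 matched substrings directly.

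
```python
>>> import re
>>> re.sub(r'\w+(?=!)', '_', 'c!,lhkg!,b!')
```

'_!,_!,_!'

The positive lookaround only admits positions where the adjacent text matches; those characters stay outside the span.
Matches: at [0:1] → 'c'; at [3:7] → 'lhkg'; at [9:10] → 'b'.
`sub` substitutes '_' at each match site.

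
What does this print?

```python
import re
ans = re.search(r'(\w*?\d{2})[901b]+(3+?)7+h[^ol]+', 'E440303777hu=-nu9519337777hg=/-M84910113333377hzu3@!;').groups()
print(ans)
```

('E4403', '3')

The pattern matches zero or more of a word character (lazy), then exactly 2 of a digit (captured); then one or more of one of [901b]; then one or more of a literal '3' (lazy) (captured); then one or more of a literal '7', then a literal 'h', then one or more of any character except [ol].
`re.search` scans for the first position where the pattern succeeds.
The match spans [0:53] → 'E440303777hu=-nu9519337777hg=/-M84910113333377hzu3@!;'.
Captured: group 1 = 'E4403', group 2 = '3'.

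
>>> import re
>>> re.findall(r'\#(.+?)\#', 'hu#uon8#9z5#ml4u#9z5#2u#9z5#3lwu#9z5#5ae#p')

['uon8', 'ml4u', '2u', '3lwu', '5ae']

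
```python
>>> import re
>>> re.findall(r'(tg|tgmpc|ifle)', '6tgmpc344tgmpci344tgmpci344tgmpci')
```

['tg', 'tg', 'tg', 'tg']

The regex engine tests alternatives in the order written; an earlier branch that matches wins even if a later one would match more.
Scanning left to right: at [1:3] match 'tg', group 1 = 'tg'; at [9:11] match 'tg', group 1 = 'tg'; at [18:20] match 'tg', group 1 = 'tg'; at [27:29] match 'tg', group 1 = 'tg'.
With a single group, `findall` returns only what that group captured — 4 items.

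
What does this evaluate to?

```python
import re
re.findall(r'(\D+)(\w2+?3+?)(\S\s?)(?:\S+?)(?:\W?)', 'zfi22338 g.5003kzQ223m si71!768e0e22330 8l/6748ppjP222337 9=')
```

Pattern: one or more of a non-digit (captured); then a word character, then one or more of the literal '2' (lazy), then one or more of a literal '3' (lazy) (captured); then a non-whitespace character, then optionally whitespace (captured); then one or more of a non-whitespace character (lazy) (non-capturing group); then optionally a non-word character (non-capturing group).
Matches: at [0:9] match 'zfi22338 ', groups = ('zfi', '223', '3'); at [15:24] match 'kzQ223m s', groups = ('kzQ', '223', 'm '); at [33:40] match 'e22330 ', groups = ('e', '223', '3'); at [47:58] match 'ppjP222337 ', groups = ('ppjP', '2223', '3').
With 3 capturing groups, `findall` returns a 3-tuple per match.

[('zfi', '223', '3'), ('kzQ', '223', 'm '), ('e', '223', '3'), ('ppjP', '2223', '3')]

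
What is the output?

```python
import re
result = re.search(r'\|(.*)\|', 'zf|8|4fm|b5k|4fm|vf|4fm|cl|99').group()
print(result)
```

|8|4fm|b5k|4fm|vf|4fm|cl|

The match spans [2:27] → '|8|4fm|b5k|4fm|vf|4fm|cl|'.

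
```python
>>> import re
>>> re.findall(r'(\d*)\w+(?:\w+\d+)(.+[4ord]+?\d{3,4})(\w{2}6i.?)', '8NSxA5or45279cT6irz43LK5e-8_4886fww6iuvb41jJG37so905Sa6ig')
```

[('8', 'e-8_4886fww6iuvb41jJG37so905', 'Sa6ig')]

Pattern: zero or more of a digit (captured); then one or more of a word character; then one or more of a word character, then one or more of a digit (non-capturing group); then one or more of any character, then one or more of one of [4ord] (lazy), then 3 to 4 of a digit (captured); then exactly 2 of a word character, then the literal '6i', then optionally any character (captured).
With 3 capturing groups, `findall` returns a 3-tuple per match.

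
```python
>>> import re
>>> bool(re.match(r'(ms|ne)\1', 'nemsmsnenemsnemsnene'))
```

`re.match` won't scan ahead — the pattern has to work from the very first character.
Here the string doesn't start with a match, so the call returns None, and `bool(None)` is False.

False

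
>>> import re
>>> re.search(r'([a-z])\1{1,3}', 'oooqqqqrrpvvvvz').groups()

('o',)

The backreference `\1` re-matches whatever the first group consumed, character for character.
`re.search` tries every starting position until one works.
The match spans [0:3] → 'ooo'.
Captured: group 1 = 'o'.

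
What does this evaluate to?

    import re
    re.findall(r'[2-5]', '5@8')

['5']

This matches a character in [2-5].
Walking the string: at [0:1] → '5'.
No capturing groups, so `findall` returns the 1 full match string.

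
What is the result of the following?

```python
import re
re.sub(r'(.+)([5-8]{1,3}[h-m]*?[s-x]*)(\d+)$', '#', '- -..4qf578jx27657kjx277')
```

Pattern: one or more of any character (captured); then 1 to 3 of a character in [5-8], then zero or more of a character in [h-m] (lazy), then zero or more of a character in [s-x] (captured); then one or more of a digit (captured); then anchored at the end.
Matches: at [0:24] → '- -..4qf578jx27657kjx277'.
Each match is replaced by '#'.

'#'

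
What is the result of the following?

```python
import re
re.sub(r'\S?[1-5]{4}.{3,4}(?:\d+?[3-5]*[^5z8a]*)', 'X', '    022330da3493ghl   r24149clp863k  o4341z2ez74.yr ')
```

'    X863k  X'

This matches optionally a non-whitespace character, then exactly 4 of a character in [1-5], then 3 to 4 of any character; then one or more of a digit (lazy), then zero or more of a character in [3-5], then zero or more of any character except [5z8a] (non-capturing group).
Each match is replaced by 'X'.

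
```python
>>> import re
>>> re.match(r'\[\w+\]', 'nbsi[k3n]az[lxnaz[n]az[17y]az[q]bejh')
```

`match` is anchored at position 0; if the pattern doesn't fit there, it returns None.
Here the string doesn't start with a match, so the call returns None.

None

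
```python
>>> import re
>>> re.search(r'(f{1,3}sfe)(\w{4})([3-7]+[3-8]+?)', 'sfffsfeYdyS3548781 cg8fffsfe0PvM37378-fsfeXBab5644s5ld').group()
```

This matches 1 to 3 of a literal 'f', then the literal 'sfe' (captured); then exactly 4 of a word character (captured); then one or more of a character in [3-7], then one or more of a character in [3-8] (lazy) (captured).
Because the quantifier is non-greedy, it stops expanding at the earliest point where the rest of the pattern can succeed.
`re.search` tries every starting position until one works.
The match spans [1:15] → 'fffsfeYdyS3548'.
Captured: group 1 = 'fffsfe', group 2 = 'YdyS', group 3 = '3548'.

'fffsfeYdyS3548'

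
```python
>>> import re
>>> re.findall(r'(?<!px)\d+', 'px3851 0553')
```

['851', '0553']

The negative lookahead/lookbehind blocks any match where the forbidden context is present.
Scanning left to right: at [3:6] → '851'; at [7:11] → '0553'.
Since nothing is captured, `findall` lists the 2 matched substrings directly.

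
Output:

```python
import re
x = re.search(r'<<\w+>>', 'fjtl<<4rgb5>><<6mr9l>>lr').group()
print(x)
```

`re.search` tries every starting position until one works.
The match spans [4:13] → '<<4rgb5>>'.

<<4rgb5>>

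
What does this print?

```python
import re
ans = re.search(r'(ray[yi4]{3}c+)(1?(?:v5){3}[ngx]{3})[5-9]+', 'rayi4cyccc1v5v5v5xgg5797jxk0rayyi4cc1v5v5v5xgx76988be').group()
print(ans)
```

The pattern matches the literal 'ray', then exactly 3 of one of [yi4], then one or more of the literal 'c' (captured); then optionally the literal '1', then the literal 'v5' repeated 3 times, then exactly 3 of one of [ngx] (captured); then one or more of a character in [5-9].
The match spans [28:51] → 'rayyi4cc1v5v5v5xgx76988'.

rayyi4cc1v5v5v5xgx76988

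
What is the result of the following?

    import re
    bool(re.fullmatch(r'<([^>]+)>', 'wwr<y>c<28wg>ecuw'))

False

For `fullmatch`, every character of the input must be accounted for by the pattern.
Here the string isn't matched end-to-end, so the call returns None, and `bool(None)` is False.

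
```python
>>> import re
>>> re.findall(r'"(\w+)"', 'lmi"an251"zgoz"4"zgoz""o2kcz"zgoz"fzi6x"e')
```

Matches: at [3:10] match '"an251"', group 1 = 'an251'; at [14:17] match '"4"', group 1 = '4'; at [22:29] match '"o2kcz"', group 1 = 'o2kcz'; at [33:40] match '"fzi6x"', group 1 = 'fzi6x'.
One capturing group, so `findall` returns just the captured substring from each match — 4 in all.

['an251', '4', 'o2kcz', 'fzi6x']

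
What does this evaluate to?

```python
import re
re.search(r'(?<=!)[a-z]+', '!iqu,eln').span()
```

The positive lookaround only admits positions where the adjacent text matches; those characters stay outside the span.
`re.search` scans for the first position where the pattern succeeds.
The match spans [1:4] → 'iqu'.

(1, 4)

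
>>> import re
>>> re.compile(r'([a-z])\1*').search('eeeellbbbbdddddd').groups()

The match spans [0:4] → 'eeee'.
Captured: group 1 = 'e'.

('e',)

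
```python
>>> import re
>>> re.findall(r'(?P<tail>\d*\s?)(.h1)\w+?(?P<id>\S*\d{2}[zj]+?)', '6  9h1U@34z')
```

Pattern: zero or more of a digit, then optionally whitespace (captured as 'tail'); then any character, then the literal 'h1' (captured); then one or more of a word character (lazy); then zero or more of a non-whitespace character, then exactly 2 of a digit, then one or more of one of [zj] (lazy) (captured as 'id').
3 groups means the one result is a tuple of 3 captured strings — 1 here.

[(' ', '9h1', '@34z')]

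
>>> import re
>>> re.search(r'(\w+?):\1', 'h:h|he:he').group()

'h:h'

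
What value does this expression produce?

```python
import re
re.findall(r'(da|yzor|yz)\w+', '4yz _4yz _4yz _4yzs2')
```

['yz']

One capturing group, so `findall` returns just the captured substring from the one match — 1 in all.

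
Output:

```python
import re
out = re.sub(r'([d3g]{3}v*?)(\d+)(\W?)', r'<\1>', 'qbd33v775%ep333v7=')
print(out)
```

qb<d33v>ep<333v>

Pattern: exactly 3 of one of [d3g], then zero or more of the literal 'v' (lazy) (captured); then one or more of a digit (captured); then optionally a non-word character (captured).
Matches: at [2:10] → 'd33v775%'; at [12:18] → '333v7='.
The replacement refers to a captured group, so each match is rewritten using its own captured text.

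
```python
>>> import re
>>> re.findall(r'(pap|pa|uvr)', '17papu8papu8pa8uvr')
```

['pap', 'pap', 'pa', 'uvr']

Alternation isn't longest-match — the leftmost alternative that fits at this position is chosen.
Walking the string: at [2:5] match 'pap', group 1 = 'pap'; at [7:10] match 'pap', group 1 = 'pap'; at [12:14] match 'pa', group 1 = 'pa'; at [15:18] match 'uvr', group 1 = 'uvr'.
With a single group, `findall` returns only what that group captured — 4 items.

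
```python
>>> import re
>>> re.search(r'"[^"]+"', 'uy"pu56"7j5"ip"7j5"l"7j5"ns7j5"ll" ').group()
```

The match spans [2:8] → '"pu56"'.

'"pu56"'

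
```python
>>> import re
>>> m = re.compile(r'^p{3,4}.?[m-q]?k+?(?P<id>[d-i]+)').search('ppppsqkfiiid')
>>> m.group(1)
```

'fiiid'

The pattern matches anchored at the start of the string; then 3 to 4 of a literal 'p', then optionally any character; then optionally a character in [m-q], then one or more of a literal 'k' (lazy); then one or more of a character in [d-i] (captured as 'id').
Unlike `match`, `search` isn't anchored — it looks for the pattern anywhere in the string.
The match spans [0:12] → 'ppppsqkfiiid'.
Captured: group 1 = 'fiiid'.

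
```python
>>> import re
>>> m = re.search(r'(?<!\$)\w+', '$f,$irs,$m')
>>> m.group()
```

A negative assertion filters positions out without eating any characters.
The match spans [5:7] → 'rs'.

'rs'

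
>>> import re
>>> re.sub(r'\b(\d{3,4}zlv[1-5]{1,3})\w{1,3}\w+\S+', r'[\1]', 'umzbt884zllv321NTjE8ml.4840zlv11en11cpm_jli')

'umzbt884zllv321NTjE8ml.[4840zlv11]'

This matches a word boundary (`\b`, zero-width); then 3 to 4 of a digit, then the literal 'zlv', then 1 to 3 of a character in [1-5] (captured); then 1 to 3 of a word character, then one or more of a word character, then one or more of a non-whitespace character.
Matches: at [23:43] → '4840zlv11en11cpm_jli'.
`\1` in the replacement pulls in group 1's text for each match.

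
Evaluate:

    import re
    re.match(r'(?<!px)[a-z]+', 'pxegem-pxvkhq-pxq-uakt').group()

`match` is anchored at position 0; if the pattern doesn't fit there, it returns None.
The match spans [0:6] → 'pxegem'.

'pxegem'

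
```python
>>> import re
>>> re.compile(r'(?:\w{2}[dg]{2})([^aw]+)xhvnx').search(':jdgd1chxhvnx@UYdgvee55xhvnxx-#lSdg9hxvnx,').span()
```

(1, 28)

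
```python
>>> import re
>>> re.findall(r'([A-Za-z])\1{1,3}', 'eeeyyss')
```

['e', 'y', 's']

`\1` is not a pattern — it's the concrete string captured by group 1, re-applied verbatim.
Scanning left to right: at [0:3] match 'eee', group 1 = 'e'; at [3:5] match 'yy', group 1 = 'y'; at [5:7] match 'ss', group 1 = 's'.
Because there's exactly one group, `findall` drops the full match and keeps group 1 from each hit.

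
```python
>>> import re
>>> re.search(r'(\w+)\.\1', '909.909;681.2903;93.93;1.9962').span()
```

`\1` is not a pattern — it's the concrete string captured by group 1, re-applied verbatim.
Unlike `match`, `search` isn't anchored — it looks for the pattern anywhere in the string.
The match spans [0:7] → '909.909'.
Captured: group 1 = '909'.

(0, 7)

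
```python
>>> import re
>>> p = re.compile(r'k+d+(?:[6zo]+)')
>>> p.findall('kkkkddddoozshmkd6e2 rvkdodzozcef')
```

This matches one or more of the literal 'k', then one or more of a literal 'd'; then one or more of one of [6zo] (non-capturing group).
Scanning left to right: at [0:11] → 'kkkkddddooz'; at [14:17] → 'kd6'; at [22:25] → 'kdo'.
Since nothing is captured, `findall` lists the 3 matched substrings directly.

['kkkkddddooz', 'kd6', 'kdo']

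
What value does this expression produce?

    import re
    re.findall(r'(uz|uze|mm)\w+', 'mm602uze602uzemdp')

['mm']

Matches: at [0:17] match 'mm602uze602uzemdp', group 1 = 'mm'.
`findall` collects group 1 from the one match (1 total).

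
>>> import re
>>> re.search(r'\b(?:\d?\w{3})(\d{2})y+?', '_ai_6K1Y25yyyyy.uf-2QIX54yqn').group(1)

Pattern: a word boundary (`\b`, zero-width); then optionally a digit, then exactly 3 of a word character (non-capturing group); then exactly 2 of a digit (captured); then one or more of a literal 'y' (lazy).
`search` walks the string left to right and returns the first match it finds.
The match spans [19:26] → '2QIX54y'.
Captured: group 1 = '54'.

'54'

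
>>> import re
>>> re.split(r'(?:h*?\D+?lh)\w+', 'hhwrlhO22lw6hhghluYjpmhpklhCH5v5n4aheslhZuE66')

['', '']

Each match becomes a cut point; 2 segments remain.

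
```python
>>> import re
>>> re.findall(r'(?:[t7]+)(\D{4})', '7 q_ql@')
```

[' q_q']

The pattern matches one or more of one of [t7] (non-capturing group); then exactly 4 of a non-digit (captured).
Because there's exactly one group, `findall` drops the full match and keeps group 1 from the one hit.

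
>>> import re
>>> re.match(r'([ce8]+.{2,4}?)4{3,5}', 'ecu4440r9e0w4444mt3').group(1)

'ecu'

This matches one or more of one of [ce8], then 2 to 4 of any character (lazy) (captured); then 3 to 5 of a literal '4'.
`match` is anchored at position 0; if the pattern doesn't fit there, it returns None.
The match spans [0:6] → 'ecu444'.
Captured: group 1 = 'ecu'.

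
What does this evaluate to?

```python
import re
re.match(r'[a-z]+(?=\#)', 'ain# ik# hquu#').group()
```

'ain'

The positive lookaround only admits positions where the adjacent text matches; those characters stay outside the span.
`re.match` won't scan ahead — the pattern has to work from the very first character.
The match spans [0:3] → 'ain'.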